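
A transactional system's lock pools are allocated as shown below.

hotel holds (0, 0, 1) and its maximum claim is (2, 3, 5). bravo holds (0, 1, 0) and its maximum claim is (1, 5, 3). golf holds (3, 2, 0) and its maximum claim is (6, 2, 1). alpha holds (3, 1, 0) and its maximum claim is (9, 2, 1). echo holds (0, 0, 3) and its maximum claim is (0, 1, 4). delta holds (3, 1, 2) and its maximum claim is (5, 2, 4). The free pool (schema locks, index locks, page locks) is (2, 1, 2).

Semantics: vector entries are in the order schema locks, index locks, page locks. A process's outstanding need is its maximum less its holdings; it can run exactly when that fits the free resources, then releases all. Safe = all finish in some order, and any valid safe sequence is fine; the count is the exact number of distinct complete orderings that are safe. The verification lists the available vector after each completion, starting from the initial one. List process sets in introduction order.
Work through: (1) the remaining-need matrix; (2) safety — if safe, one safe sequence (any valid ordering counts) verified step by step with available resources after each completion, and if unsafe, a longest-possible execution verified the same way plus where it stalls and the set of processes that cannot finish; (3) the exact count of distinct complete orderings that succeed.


(1) Outstanding need per process (order schema locks, index locks, page locks):
  hotel: (2, 3, 4)
  bravo: (1, 4, 3)
  golf: (3, 0, 1)
  alpha: (6, 1, 1)
  echo: (0, 1, 1)
  delta: (2, 1, 2)
(2) SAFE — a valid safe sequence is echo, delta, golf, bravo, hotel, alpha.
Key observation: at echo the run first touches a limit — (0, 1, 1) against (2, 1, 2), exact on a resource it actually requests.
Verifying each step:
  pool = (2, 1, 2)
  run echo (needs (0, 1, 1), free (2, 1, 2)); after release of (0, 0, 3) the pool is (2, 1, 5)
  run delta (needs (2, 1, 2), free (2, 1, 5)); after release of (3, 1, 2) the pool is (5, 2, 7)
  run golf (needs (3, 0, 1), free (5, 2, 7)); after release of (3, 2, 0) the pool is (8, 4, 7)
  run bravo (needs (1, 4, 3), free (8, 4, 7)); after release of (0, 1, 0) the pool is (8, 5, 7)
  run hotel (needs (2, 3, 4), free (8, 5, 7)); after release of (0, 0, 1) the pool is (8, 5, 8)
  run alpha (needs (6, 1, 1), free (8, 5, 8)); after release of (3, 1, 0) the pool is (11, 6, 8)
(3) The exact count: 36 of the possible complete orderings are safe sequences.


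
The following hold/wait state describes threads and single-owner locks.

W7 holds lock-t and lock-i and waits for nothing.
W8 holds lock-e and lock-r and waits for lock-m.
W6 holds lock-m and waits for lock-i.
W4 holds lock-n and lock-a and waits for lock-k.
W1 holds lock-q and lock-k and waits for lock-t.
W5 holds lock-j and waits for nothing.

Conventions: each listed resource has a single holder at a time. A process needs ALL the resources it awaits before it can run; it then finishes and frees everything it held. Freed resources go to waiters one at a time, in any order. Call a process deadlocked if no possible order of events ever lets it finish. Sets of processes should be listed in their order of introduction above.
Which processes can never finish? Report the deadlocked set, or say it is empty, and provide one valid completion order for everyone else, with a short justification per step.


No process is deadlocked.
Key observation: all waits point, directly or indirectly, at processes that can finish, so nothing is permanently blocked.
One completion order for the rest: W7, W5, W6, W1, W4, W8.
Step-by-step check:
  run W7 (it waits on nothing); releases lock-t and lock-i
  run W5 (it waits on nothing); releases lock-j
  run W6 (all its waits — lock-i — are resolved); releases lock-m
  run W1 (all its waits — lock-t — are resolved); releases lock-q and lock-k
  run W4 (all its waits — lock-k — are resolved); releases lock-n and lock-a
  run W8 (all its waits — lock-m — are resolved); releases lock-e and lock-r


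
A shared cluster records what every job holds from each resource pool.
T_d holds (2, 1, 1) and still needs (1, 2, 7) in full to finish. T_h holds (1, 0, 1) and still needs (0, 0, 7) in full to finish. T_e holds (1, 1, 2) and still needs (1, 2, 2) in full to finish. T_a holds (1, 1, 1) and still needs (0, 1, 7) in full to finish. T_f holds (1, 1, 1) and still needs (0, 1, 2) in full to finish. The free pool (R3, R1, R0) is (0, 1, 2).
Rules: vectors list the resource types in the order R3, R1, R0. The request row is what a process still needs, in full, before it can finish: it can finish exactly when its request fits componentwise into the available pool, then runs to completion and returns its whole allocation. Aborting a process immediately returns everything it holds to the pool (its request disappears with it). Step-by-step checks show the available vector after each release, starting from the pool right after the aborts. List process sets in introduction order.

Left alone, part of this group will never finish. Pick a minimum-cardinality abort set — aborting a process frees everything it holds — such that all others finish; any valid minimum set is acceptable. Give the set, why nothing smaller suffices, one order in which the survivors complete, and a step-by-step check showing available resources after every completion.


The answer: abort T_d and T_h.
Key observation: aborting T_d and T_h returns (3, 1, 2), and T_a — hopeless before — runs at step 3 with the returned capacity in the pool.
Minimality, checking each single-abort alternative: T_d alone leaves T_h blocked (short on R0); T_h alone leaves T_d blocked (short on R0); T_e alone leaves T_d blocked (short on R0); T_a alone leaves T_d blocked (short on R0); T_f alone leaves T_d blocked (short on R0).
Survivors finish in the order: T_e, T_f, T_a. Verifying each step (pool after the aborts first):
  pool = (3, 2, 4)
  run T_e (needs (1, 2, 2), free (3, 2, 4)); after release of (1, 1, 2) the pool is (4, 3, 6)
  run T_f (needs (0, 1, 2), free (4, 3, 6)); after release of (1, 1, 1) the pool is (5, 4, 7)
  run T_a (needs (0, 1, 7), free (5, 4, 7)); after release of (1, 1, 1) the pool is (6, 5, 8)


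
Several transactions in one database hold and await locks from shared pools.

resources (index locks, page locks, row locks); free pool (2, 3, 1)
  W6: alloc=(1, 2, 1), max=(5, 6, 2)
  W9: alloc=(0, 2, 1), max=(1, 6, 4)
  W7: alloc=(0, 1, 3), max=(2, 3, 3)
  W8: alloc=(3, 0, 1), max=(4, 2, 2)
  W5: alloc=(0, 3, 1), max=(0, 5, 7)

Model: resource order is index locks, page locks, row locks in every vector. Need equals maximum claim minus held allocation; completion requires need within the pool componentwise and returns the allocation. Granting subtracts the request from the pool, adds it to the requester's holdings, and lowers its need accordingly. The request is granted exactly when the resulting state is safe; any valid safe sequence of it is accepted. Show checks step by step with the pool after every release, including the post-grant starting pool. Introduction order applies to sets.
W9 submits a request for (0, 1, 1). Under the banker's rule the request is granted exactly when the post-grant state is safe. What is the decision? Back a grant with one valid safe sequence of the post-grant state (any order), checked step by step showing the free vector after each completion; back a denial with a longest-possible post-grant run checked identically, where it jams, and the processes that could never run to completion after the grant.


GRANT: granting preserves safety; a valid post-grant sequence is W7, W9, W8, W5, W6.
Key observation: granting shrinks the pool to (2, 2, 0), yet W7 still fits and the chain goes through.
Step-by-step check of the post-grant state:
  pool = (2, 2, 0)
  W7 needs (2, 2, 0) <= (2, 2, 0) -> finishes; pool += (0, 1, 3) = (2, 3, 3)
  W9 needs (1, 3, 2) <= (2, 3, 3) -> finishes; pool += (0, 3, 2) = (2, 6, 5)
  W8 needs (1, 2, 1) <= (2, 6, 5) -> finishes; pool += (3, 0, 1) = (5, 6, 6)
  W5 needs (0, 2, 6) <= (5, 6, 6) -> finishes; pool += (0, 3, 1) = (5, 9, 7)
  W6 needs (4, 4, 1) <= (5, 9, 7) -> finishes; pool += (1, 2, 1) = (6, 11, 8)


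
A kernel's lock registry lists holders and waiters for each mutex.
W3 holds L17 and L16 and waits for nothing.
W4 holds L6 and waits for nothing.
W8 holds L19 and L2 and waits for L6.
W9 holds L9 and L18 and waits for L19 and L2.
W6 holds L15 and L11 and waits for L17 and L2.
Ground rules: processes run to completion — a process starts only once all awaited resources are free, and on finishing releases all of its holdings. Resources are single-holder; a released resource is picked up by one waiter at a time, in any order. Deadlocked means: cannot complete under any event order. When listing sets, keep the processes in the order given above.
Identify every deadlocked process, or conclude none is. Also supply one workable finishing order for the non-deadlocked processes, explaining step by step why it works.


The deadlocked set is empty.
Key observation: every chain of waits terminates; starting from the processes that wait on nothing, all the rest unlock in turn.
A valid finishing order for the others: W4, W8, W3, W9, W6.
Walking it through:
  run W4 (it waits on nothing); releases L6
  run W8 (all its waits — L6 — are resolved); releases L19 and L2
  run W3 (it waits on nothing); releases L17 and L16
  run W9 (all its waits — L19 and L2 — are resolved); releases L9 and L18
  run W6 (all its waits — L17 and L2 — are resolved); releases L15 and L11


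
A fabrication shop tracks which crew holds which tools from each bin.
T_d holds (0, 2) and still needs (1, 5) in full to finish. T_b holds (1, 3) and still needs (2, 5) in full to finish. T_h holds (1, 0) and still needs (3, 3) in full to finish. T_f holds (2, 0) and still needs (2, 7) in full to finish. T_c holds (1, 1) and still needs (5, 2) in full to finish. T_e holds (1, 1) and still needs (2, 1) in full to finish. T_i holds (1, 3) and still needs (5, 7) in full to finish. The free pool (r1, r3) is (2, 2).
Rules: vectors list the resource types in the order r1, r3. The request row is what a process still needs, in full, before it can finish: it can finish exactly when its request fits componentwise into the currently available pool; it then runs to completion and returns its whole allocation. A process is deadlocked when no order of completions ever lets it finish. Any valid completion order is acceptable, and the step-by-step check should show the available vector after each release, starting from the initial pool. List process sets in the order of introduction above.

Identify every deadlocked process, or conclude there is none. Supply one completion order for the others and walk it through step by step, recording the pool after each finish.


Deadlocked set: T_d, T_b, T_f, T_c and T_i.
Key observation: after T_e, T_h the pool peaks at (4, 3), and each blocked process is short somewhere: T_d on r3; T_b on r3; T_f on r3; T_c on r1; T_i on r1, r3.
One completion order for the rest: T_e, T_h. Step-by-step check:
  pool = (2, 2)
  T_e needs (2, 1) <= (2, 2) -> finishes; pool += (1, 1) = (3, 3)
  T_h needs (3, 3) <= (3, 3) -> finishes; pool += (1, 0) = (4, 3)
None of the blocked processes ever fits:
  blocked: T_d wants (1, 5), pool (4, 3) — not enough r3
  blocked: T_b wants (2, 5), pool (4, 3) — not enough r3
  blocked: T_f wants (2, 7), pool (4, 3) — not enough r3
  blocked: T_c wants (5, 2), pool (4, 3) — not enough r1
  blocked: T_i wants (5, 7), pool (4, 3) — not enough r1 and r3


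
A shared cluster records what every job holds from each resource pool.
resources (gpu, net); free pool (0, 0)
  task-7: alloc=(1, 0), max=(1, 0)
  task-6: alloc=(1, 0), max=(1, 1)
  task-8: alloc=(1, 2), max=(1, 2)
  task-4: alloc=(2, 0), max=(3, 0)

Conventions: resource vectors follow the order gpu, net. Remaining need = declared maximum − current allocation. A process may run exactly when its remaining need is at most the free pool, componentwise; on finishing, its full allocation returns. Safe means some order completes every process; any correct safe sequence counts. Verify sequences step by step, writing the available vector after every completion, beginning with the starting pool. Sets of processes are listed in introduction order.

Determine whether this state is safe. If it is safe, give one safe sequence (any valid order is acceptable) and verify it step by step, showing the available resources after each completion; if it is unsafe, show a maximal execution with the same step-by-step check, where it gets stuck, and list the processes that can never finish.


SAFE. One safe sequence: task-7, task-8, task-4, task-6.
Key observation: the order never hits an exact fit; task-4 is the first step at the minimum slack of 1 on its requested resources ((1, 0), (2, 2) free).
Walking it through:
  pool = (0, 0)
  task-7 needs (0, 0) <= (0, 0) -> finishes; pool += (1, 0) = (1, 0)
  task-8 needs (0, 0) <= (1, 0) -> finishes; pool += (1, 2) = (2, 2)
  task-4 needs (1, 0) <= (2, 2) -> finishes; pool += (2, 0) = (4, 2)
  task-6 needs (0, 1) <= (4, 2) -> finishes; pool += (1, 0) = (5, 2)


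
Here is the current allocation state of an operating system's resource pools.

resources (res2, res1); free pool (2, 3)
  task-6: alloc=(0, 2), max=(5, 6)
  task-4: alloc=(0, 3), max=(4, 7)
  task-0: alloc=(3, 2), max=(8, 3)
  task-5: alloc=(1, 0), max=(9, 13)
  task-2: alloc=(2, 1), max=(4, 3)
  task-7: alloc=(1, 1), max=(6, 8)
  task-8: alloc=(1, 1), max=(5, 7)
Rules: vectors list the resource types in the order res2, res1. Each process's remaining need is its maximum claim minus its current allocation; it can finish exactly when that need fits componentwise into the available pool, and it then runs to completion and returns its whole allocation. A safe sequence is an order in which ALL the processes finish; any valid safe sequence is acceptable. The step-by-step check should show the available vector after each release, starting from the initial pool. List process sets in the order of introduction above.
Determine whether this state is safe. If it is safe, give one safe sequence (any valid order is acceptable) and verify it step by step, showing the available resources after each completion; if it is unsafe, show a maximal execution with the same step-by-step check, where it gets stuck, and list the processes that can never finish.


SAFE. One safe sequence: task-2, task-4, task-8, task-0, task-6, task-7, task-5.
Key observation: task-2 is the earliest step where a requested resource binds exactly: need (2, 2), pool (2, 3) at its turn.
Step-by-step check:
  pool = (2, 3)
  task-2 needs (2, 2) <= (2, 3) -> finishes; pool += (2, 1) = (4, 4)
  task-4 needs (4, 4) <= (4, 4) -> finishes; pool += (0, 3) = (4, 7)
  task-8 needs (4, 6) <= (4, 7) -> finishes; pool += (1, 1) = (5, 8)
  task-0 needs (5, 1) <= (5, 8) -> finishes; pool += (3, 2) = (8, 10)
  task-6 needs (5, 4) <= (8, 10) -> finishes; pool += (0, 2) = (8, 12)
  task-7 needs (5, 7) <= (8, 12) -> finishes; pool += (1, 1) = (9, 13)
  task-5 needs (8, 13) <= (9, 13) -> finishes; pool += (1, 0) = (10, 13)


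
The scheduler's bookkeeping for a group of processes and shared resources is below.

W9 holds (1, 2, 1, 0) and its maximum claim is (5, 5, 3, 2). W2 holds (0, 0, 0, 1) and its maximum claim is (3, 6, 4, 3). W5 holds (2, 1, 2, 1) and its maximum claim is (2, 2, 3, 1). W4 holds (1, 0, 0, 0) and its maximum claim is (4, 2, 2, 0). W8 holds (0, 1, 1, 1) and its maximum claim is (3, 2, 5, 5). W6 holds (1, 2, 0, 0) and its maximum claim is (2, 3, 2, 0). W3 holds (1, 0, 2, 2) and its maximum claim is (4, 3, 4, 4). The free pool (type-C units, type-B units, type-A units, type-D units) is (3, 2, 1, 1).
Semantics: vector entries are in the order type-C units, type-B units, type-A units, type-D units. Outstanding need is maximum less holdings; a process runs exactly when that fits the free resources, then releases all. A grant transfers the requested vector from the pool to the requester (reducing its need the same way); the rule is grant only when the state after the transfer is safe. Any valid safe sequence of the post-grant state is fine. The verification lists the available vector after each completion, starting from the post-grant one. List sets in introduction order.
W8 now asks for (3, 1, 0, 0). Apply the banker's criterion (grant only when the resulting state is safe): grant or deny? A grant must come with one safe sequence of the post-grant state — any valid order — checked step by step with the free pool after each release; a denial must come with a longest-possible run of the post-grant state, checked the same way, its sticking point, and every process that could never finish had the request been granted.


GRANT: granting preserves safety; a valid post-grant sequence is W5, W6, W3, W8, W9, W4, W2.
Key observation: with (0, 1, 1, 1) left after the transfer, W5 can run at once — the state stays safe.
Step-by-step check of the post-grant state:
  pool = (0, 1, 1, 1)
  W5 needs (0, 1, 1, 0) <= (0, 1, 1, 1) -> finishes; pool += (2, 1, 2, 1) = (2, 2, 3, 2)
  W6 needs (1, 1, 2, 0) <= (2, 2, 3, 2) -> finishes; pool += (1, 2, 0, 0) = (3, 4, 3, 2)
  W3 needs (3, 3, 2, 2) <= (3, 4, 3, 2) -> finishes; pool += (1, 0, 2, 2) = (4, 4, 5, 4)
  W8 needs (0, 0, 4, 4) <= (4, 4, 5, 4) -> finishes; pool += (3, 2, 1, 1) = (7, 6, 6, 5)
  W9 needs (4, 3, 2, 2) <= (7, 6, 6, 5) -> finishes; pool += (1, 2, 1, 0) = (8, 8, 7, 5)
  W4 needs (3, 2, 2, 0) <= (8, 8, 7, 5) -> finishes; pool += (1, 0, 0, 0) = (9, 8, 7, 5)
  W2 needs (3, 6, 4, 2) <= (9, 8, 7, 5) -> finishes; pool += (0, 0, 0, 1) = (9, 8, 7, 6)


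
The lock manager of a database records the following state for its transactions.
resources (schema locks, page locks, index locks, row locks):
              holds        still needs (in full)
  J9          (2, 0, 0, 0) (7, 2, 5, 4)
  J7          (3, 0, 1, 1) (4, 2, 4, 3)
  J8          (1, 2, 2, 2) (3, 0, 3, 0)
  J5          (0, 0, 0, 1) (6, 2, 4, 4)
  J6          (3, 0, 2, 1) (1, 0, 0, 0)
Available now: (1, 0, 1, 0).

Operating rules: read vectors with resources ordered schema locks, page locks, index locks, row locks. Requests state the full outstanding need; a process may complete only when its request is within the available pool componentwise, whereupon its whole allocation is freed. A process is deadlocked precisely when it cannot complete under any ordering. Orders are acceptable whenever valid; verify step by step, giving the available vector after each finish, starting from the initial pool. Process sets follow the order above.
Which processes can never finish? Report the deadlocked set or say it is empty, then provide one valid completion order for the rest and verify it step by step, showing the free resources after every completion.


No process is deadlocked.
Key observation: the pool covers J6 at once, and every later process fits after earlier releases.
A valid finishing order for the others: J6, J8, J7, J5, J9. Walking it through:
  pool = (1, 0, 1, 0)
  J6 needs (1, 0, 0, 0) <= (1, 0, 1, 0) -> finishes; pool += (3, 0, 2, 1) = (4, 0, 3, 1)
  J8 needs (3, 0, 3, 0) <= (4, 0, 3, 1) -> finishes; pool += (1, 2, 2, 2) = (5, 2, 5, 3)
  J7 needs (4, 2, 4, 3) <= (5, 2, 5, 3) -> finishes; pool += (3, 0, 1, 1) = (8, 2, 6, 4)
  J5 needs (6, 2, 4, 4) <= (8, 2, 6, 4) -> finishes; pool += (0, 0, 0, 1) = (8, 2, 6, 5)
  J9 needs (7, 2, 5, 4) <= (8, 2, 6, 5) -> finishes; pool += (2, 0, 0, 0) = (10, 2, 6, 5)


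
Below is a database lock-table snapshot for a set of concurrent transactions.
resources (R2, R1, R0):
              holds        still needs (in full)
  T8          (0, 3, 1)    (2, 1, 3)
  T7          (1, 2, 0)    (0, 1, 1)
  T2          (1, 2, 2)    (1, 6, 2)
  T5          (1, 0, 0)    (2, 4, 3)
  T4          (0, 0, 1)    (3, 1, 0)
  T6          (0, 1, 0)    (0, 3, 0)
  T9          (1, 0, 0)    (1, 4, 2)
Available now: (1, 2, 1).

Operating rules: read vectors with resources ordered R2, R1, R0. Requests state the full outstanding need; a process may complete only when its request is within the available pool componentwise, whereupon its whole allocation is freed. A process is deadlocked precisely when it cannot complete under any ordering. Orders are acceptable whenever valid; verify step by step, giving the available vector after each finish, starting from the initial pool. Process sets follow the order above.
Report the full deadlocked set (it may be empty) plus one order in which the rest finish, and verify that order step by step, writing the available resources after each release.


Deadlocked set: T8, T2, T5, T4 and T9.
Key observation: after T7, T6 the pool peaks at (2, 5, 1), and each blocked process is short somewhere: T8 on R0; T2 on R1, R0; T5 on R0; T4 on R2; T9 on R0.
The rest can finish in the order T7, T6. Verifying each step:
  pool = (1, 2, 1)
  T7: need (0, 1, 1) fits (1, 2, 1); releases (1, 2, 0), pool now (2, 4, 1)
  T6: need (0, 3, 0) fits (2, 4, 1); releases (0, 1, 0), pool now (2, 5, 1)
The stuck group stays short no matter what:
  T8 still needs (2, 1, 3) but only (2, 5, 1) is free — short on R0
  T2 still needs (1, 6, 2) but only (2, 5, 1) is free — short on R1 and R0
  T5 still needs (2, 4, 3) but only (2, 5, 1) is free — short on R0
  T4 still needs (3, 1, 0) but only (2, 5, 1) is free — short on R2
  T9 still needs (1, 4, 2) but only (2, 5, 1) is free — short on R0


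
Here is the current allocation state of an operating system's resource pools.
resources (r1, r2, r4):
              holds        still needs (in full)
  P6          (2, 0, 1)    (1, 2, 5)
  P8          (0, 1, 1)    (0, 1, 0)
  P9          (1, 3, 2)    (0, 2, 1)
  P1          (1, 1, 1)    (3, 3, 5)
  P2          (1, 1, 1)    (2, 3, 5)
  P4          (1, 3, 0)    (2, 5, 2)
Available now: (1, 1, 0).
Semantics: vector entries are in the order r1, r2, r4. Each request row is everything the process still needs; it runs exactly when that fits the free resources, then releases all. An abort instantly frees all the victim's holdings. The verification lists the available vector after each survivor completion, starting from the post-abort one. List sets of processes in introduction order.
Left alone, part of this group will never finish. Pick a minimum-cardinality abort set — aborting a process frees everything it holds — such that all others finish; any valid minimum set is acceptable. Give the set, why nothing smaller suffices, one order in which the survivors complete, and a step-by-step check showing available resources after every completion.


Abort P1 and P2.
Key observation: the returned (2, 2, 2) from P1 and P2 is what brings P6 — unrunnable before, under any order — into play at step 3.
Minimality, checking each single-abort alternative: P6 alone leaves P1 blocked (short on r4); P8 alone leaves P6 blocked (short on r4); P9 alone leaves P6 blocked (short on r4); P1 alone leaves P6 blocked (short on r4); P2 alone leaves P6 blocked (short on r4); P4 alone leaves P6 blocked (short on r4).
The survivors complete as P9, P8, P6, P4. Check, step by step (starting from the post-abort pool):
  pool = (3, 3, 2)
  P9: need (0, 2, 1) fits (3, 3, 2); releases (1, 3, 2), pool now (4, 6, 4)
  P8: need (0, 1, 0) fits (4, 6, 4); releases (0, 1, 1), pool now (4, 7, 5)
  P6: need (1, 2, 5) fits (4, 7, 5); releases (2, 0, 1), pool now (6, 7, 6)
  P4: need (2, 5, 2) fits (6, 7, 6); releases (1, 3, 0), pool now (7, 10, 6)


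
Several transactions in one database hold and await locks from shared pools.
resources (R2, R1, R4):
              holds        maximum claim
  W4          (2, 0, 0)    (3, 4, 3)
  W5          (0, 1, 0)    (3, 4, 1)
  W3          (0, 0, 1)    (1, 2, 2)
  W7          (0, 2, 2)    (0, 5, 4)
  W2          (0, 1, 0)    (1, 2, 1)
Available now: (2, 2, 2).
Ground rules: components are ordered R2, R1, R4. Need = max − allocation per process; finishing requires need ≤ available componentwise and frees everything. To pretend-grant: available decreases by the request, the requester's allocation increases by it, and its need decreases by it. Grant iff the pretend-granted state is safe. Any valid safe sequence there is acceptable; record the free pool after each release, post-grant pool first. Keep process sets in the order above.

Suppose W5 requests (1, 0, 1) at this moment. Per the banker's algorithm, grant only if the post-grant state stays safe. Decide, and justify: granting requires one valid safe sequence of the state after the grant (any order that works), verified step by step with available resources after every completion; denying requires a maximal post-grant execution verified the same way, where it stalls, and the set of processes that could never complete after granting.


GRANT — the state after the grant stays safe, e.g. via W2, W3, W7, W4, W5.
Key observation: with (1, 2, 1) left after the transfer, W2 can run at once — the state stays safe.
Verifying the post-grant state step by step:
  pool = (1, 2, 1)
  W2: need (1, 1, 1) fits (1, 2, 1); releases (0, 1, 0), pool now (1, 3, 1)
  W3: need (1, 2, 1) fits (1, 3, 1); releases (0, 0, 1), pool now (1, 3, 2)
  W7: need (0, 3, 2) fits (1, 3, 2); releases (0, 2, 2), pool now (1, 5, 4)
  W4: need (1, 4, 3) fits (1, 5, 4); releases (2, 0, 0), pool now (3, 5, 4)
  W5: need (2, 3, 0) fits (3, 5, 4); releases (1, 1, 1), pool now (4, 6, 5)


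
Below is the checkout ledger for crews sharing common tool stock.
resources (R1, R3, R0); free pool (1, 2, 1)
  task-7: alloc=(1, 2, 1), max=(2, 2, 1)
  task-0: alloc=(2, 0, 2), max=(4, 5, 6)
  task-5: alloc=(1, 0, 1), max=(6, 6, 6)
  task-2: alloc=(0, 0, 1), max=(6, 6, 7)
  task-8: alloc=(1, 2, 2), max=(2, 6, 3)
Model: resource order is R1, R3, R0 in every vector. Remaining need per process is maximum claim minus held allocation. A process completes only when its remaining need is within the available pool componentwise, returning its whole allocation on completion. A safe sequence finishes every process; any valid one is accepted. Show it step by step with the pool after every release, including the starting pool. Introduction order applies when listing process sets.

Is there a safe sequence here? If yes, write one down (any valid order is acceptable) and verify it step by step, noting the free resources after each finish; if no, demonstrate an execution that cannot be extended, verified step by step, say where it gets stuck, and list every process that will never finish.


SAFE — a valid safe sequence is task-7, task-8, task-0, task-5, task-2.
Key observation: task-7 marks the first exact bind of the order: its need (1, 0, 0) fits the free (1, 2, 1) with zero slack on a requested resource.
Walking it through:
  pool = (1, 2, 1)
  task-7: need (1, 0, 0) fits (1, 2, 1); releases (1, 2, 1), pool now (2, 4, 2)
  task-8: need (1, 4, 1) fits (2, 4, 2); releases (1, 2, 2), pool now (3, 6, 4)
  task-0: need (2, 5, 4) fits (3, 6, 4); releases (2, 0, 2), pool now (5, 6, 6)
  task-5: need (5, 6, 5) fits (5, 6, 6); releases (1, 0, 1), pool now (6, 6, 7)
  task-2: need (6, 6, 6) fits (6, 6, 7); releases (0, 0, 1), pool now (6, 6, 8)


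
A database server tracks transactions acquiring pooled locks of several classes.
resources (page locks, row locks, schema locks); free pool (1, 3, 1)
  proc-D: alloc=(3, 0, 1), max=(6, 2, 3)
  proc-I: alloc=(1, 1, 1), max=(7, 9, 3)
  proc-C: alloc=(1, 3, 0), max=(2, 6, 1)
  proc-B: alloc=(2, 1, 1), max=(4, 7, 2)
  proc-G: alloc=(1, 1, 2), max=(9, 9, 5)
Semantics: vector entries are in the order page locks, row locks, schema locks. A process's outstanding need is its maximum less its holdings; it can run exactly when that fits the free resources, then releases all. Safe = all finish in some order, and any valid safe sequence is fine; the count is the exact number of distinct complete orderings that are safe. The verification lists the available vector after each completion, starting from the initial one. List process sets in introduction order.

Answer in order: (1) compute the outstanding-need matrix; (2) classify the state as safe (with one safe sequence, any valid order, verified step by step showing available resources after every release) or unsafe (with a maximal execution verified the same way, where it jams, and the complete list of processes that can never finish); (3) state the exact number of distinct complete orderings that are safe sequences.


(1) Need matrix, components ordered page locks, row locks, schema locks:
  proc-D: (3, 2, 2)
  proc-I: (6, 8, 2)
  proc-C: (1, 3, 1)
  proc-B: (2, 6, 1)
  proc-G: (8, 8, 3)
(2) UNSAFE — no complete ordering exists.
Key observation: after proc-C, proc-B, proc-D complete, (7, 7, 3) is the best the pool ever gets, yet each leftover process wants more row locks.
The run proc-C, proc-B, proc-D cannot be extended any further. Check, step by step:
  pool = (1, 3, 1)
  proc-C needs (1, 3, 1) <= (1, 3, 1) -> finishes; pool += (1, 3, 0) = (2, 6, 1)
  proc-B needs (2, 6, 1) <= (2, 6, 1) -> finishes; pool += (2, 1, 1) = (4, 7, 2)
  proc-D needs (3, 2, 2) <= (4, 7, 2) -> finishes; pool += (3, 0, 1) = (7, 7, 3)
  proc-I still needs (6, 8, 2) but only (7, 7, 3) is free — short on row locks
  proc-G still needs (8, 8, 3) but only (7, 7, 3) is free — short on page locks and row locks
Never able to finish: proc-I and proc-G.
(3) The exact count: 0 of the possible complete orderings are safe sequences.


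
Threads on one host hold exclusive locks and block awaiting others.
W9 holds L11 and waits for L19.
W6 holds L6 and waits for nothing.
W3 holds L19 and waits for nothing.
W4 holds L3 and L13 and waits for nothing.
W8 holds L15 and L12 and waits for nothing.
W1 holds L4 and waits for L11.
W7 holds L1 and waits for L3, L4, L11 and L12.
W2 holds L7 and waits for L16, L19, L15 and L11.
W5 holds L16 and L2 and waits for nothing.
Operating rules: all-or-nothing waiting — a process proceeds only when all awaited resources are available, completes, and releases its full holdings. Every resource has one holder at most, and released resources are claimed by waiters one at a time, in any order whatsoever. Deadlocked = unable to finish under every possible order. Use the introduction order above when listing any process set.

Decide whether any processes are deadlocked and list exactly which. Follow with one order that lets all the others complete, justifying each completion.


Nothing here is deadlocked.
Key observation: the waits form no ring: some process can always run, and its releases unblock the others one by one.
One completion order for the rest: W3, W4, W9, W1, W5, W6, W8, W2, W7.
Walking it through:
  W3: no waits; runs immediately, freeing L19
  W4: no waits; runs immediately, freeing L3 and L13
  W9 waits on L19 — all released -> runs and releases L11
  W1 waits on L11 — all released -> runs and releases L4
  W5: no waits; runs immediately, freeing L16 and L2
  W6: no waits; runs immediately, freeing L6
  W8: no waits; runs immediately, freeing L15 and L12
  W2 waits on L16, L19, L15 and L11 — all released -> runs and releases L7
  W7 waits on L3, L4, L11 and L12 — all released -> runs and releases L1


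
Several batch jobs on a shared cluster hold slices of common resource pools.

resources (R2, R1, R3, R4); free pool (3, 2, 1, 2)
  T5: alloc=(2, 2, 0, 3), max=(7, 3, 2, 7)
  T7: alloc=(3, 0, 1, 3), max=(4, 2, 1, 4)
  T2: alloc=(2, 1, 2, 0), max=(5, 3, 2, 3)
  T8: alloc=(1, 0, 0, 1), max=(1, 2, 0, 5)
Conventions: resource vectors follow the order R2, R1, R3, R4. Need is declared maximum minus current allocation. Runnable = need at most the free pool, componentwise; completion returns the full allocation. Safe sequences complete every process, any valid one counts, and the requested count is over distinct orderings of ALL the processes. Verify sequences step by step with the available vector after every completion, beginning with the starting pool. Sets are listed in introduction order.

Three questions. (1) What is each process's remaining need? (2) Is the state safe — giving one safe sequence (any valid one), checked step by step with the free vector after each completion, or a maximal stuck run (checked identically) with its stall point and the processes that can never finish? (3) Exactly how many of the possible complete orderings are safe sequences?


(1) Remaining need (order R2, R1, R3, R4):
  T5: (5, 1, 2, 4)
  T7: (1, 2, 0, 1)
  T2: (3, 2, 0, 3)
  T8: (0, 2, 0, 4)
(2) The state is SAFE; one workable sequence: T7, T2, T5, T8.
Key observation: reading the order forward, T7 is the first process whose need (1, 2, 0, 1) meets the free pool (3, 2, 1, 2) exactly on a resource it requests.
Verifying each step:
  pool = (3, 2, 1, 2)
  T7 needs (1, 2, 0, 1) <= (3, 2, 1, 2) -> finishes; pool += (3, 0, 1, 3) = (6, 2, 2, 5)
  T2 needs (3, 2, 0, 3) <= (6, 2, 2, 5) -> finishes; pool += (2, 1, 2, 0) = (8, 3, 4, 5)
  T5 needs (5, 1, 2, 4) <= (8, 3, 4, 5) -> finishes; pool += (2, 2, 0, 3) = (10, 5, 4, 8)
  T8 needs (0, 2, 0, 4) <= (10, 5, 4, 8) -> finishes; pool += (1, 0, 0, 1) = (11, 5, 4, 9)
(3) Precisely 6 of the possible complete orderings are safe sequences.


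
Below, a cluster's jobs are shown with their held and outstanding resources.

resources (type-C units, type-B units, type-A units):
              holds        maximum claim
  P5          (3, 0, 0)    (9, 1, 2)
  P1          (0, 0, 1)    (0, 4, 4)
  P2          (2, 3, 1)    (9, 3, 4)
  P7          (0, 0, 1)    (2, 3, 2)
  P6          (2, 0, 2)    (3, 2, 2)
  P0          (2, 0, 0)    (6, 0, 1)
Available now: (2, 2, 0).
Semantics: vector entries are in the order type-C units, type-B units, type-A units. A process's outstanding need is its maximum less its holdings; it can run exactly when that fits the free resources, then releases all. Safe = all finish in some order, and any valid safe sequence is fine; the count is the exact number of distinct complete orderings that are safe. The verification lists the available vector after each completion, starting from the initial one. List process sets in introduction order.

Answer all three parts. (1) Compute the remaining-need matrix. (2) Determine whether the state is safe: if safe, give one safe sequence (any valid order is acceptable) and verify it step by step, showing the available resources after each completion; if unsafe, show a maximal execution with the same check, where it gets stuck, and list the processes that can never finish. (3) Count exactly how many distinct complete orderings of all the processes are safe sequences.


(1) Need matrix, components ordered type-C units, type-B units, type-A units:
  P5: (6, 1, 2)
  P1: (0, 4, 3)
  P2: (7, 0, 3)
  P7: (2, 3, 1)
  P6: (1, 2, 0)
  P0: (4, 0, 1)
(2) UNSAFE.
Key observation: after P6, P0, P5 the pool peaks at (9, 2, 2), and each blocked process is short somewhere: P1 on type-B units, type-A units; P2 on type-A units; P7 on type-B units.
Going as far as possible: P6, P0, P5; after that, nothing fits. Check, step by step:
  pool = (2, 2, 0)
  run P6 (needs (1, 2, 0), free (2, 2, 0)); after release of (2, 0, 2) the pool is (4, 2, 2)
  run P0 (needs (4, 0, 1), free (4, 2, 2)); after release of (2, 0, 0) the pool is (6, 2, 2)
  run P5 (needs (6, 1, 2), free (6, 2, 2)); after release of (3, 0, 0) the pool is (9, 2, 2)
  P1 still needs (0, 4, 3) but only (9, 2, 2) is free — short on type-B units and type-A units
  P2 still needs (7, 0, 3) but only (9, 2, 2) is free — short on type-A units
  P7 still needs (2, 3, 1) but only (9, 2, 2) is free — short on type-B units
Never able to finish: P1, P2 and P7.
(3) Exactly 0 of the possible complete orderings are safe sequences.


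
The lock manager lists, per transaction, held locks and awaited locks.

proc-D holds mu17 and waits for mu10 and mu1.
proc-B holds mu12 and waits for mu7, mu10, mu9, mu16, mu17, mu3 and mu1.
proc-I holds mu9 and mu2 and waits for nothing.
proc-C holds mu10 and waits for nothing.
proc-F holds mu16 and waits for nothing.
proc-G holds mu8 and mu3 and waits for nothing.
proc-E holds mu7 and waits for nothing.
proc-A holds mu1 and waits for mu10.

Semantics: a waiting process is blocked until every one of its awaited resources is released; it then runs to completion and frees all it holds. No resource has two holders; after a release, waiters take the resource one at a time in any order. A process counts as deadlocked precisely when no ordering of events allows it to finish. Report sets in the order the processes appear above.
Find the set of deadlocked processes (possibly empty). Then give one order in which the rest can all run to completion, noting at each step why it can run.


The deadlocked set is empty.
Key observation: the wait graph is acyclic; completion cascades from the unblocked processes through everyone else.
The rest can finish in the order proc-E, proc-C, proc-A, proc-F, proc-G, proc-I, proc-D, proc-B.
Step-by-step check:
  run proc-E (it waits on nothing); releases mu7
  run proc-C (it waits on nothing); releases mu10
  proc-A waits on mu10 — all released -> runs and releases mu1
  run proc-F (it waits on nothing); releases mu16
  run proc-G (it waits on nothing); releases mu8 and mu3
  run proc-I (it waits on nothing); releases mu9 and mu2
  proc-D waits on mu10 and mu1 — all released -> runs and releases mu17
  proc-B waits on mu7, mu10, mu9, mu16, mu17, mu3 and mu1 — all released -> runs and releases mu12


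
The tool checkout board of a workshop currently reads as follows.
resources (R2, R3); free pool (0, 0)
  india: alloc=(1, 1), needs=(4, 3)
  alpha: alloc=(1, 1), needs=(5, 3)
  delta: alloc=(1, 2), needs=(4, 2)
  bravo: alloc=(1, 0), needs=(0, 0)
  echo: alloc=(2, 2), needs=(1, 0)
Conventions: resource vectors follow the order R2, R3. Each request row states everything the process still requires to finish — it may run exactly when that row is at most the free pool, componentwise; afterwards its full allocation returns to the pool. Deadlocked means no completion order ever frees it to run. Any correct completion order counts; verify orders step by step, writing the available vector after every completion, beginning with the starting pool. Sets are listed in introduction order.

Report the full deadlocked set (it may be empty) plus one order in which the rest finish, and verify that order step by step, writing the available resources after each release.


The deadlocked set is india, alpha and delta.
Key observation: even finishing bravo, echo leaves just (3, 2) free — too little R2 for any of the remaining processes.
A valid finishing order for the others: bravo, echo. Step-by-step check:
  pool = (0, 0)
  bravo: need (0, 0) fits (0, 0); releases (1, 0), pool now (1, 0)
  echo: need (1, 0) fits (1, 0); releases (2, 2), pool now (3, 2)
The blocked processes can never fit:
  blocked: india wants (4, 3), pool (3, 2) — not enough R2 and R3
  blocked: alpha wants (5, 3), pool (3, 2) — not enough R2 and R3
  blocked: delta wants (4, 2), pool (3, 2) — not enough R2


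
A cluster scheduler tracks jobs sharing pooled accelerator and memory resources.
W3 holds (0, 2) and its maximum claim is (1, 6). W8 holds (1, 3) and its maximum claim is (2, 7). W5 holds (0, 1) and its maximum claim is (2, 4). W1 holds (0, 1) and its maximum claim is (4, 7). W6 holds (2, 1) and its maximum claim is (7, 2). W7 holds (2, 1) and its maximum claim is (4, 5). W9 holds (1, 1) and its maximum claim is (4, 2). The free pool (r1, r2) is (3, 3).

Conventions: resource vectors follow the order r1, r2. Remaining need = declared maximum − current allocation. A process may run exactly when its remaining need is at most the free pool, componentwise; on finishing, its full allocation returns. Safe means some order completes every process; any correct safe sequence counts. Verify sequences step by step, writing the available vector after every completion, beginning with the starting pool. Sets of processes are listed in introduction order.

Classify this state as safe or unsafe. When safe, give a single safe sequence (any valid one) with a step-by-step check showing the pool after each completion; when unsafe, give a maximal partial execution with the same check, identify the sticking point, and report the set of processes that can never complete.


SAFE — a valid safe sequence is W5, W9, W7, W3, W6, W8, W1.
Key observation: reading the order forward, W5 is the first process whose need (2, 3) meets the free pool (3, 3) exactly on a resource it requests.
Step-by-step check:
  pool = (3, 3)
  W5: need (2, 3) fits (3, 3); releases (0, 1), pool now (3, 4)
  W9: need (3, 1) fits (3, 4); releases (1, 1), pool now (4, 5)
  W7: need (2, 4) fits (4, 5); releases (2, 1), pool now (6, 6)
  W3: need (1, 4) fits (6, 6); releases (0, 2), pool now (6, 8)
  W6: need (5, 1) fits (6, 8); releases (2, 1), pool now (8, 9)
  W8: need (1, 4) fits (8, 9); releases (1, 3), pool now (9, 12)
  W1: need (4, 6) fits (9, 12); releases (0, 1), pool now (9, 13)
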